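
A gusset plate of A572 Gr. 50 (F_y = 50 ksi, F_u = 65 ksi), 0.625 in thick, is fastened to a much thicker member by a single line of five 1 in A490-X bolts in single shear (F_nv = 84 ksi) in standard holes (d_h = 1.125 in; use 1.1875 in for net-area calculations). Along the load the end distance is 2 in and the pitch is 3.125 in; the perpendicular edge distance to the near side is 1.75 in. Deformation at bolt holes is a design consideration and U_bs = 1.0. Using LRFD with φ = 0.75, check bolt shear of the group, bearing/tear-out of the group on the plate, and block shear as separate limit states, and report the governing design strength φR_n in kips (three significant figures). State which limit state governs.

203 kips (block shear governs)

Bolt shear: A_b = π·1²/4 = 0.7854 in²; R_n = 84 × 0.7854 × 5 × 1 = 329.9 kips → 0.75 × 329.9 = 247 kips.
Bearing: edge l_c = 1.438, r_n = 70.08 kips; interior l_c = 2, r_n = 97.5 kips; R_n = 70.08 + 4·97.5 = 460.1 kips → 345 kips.
Block shear: A_gv = 9.062, A_nv = 5.723, A_nt = 0.7227 in²; R_n = min(0.6F_uA_nv, 0.6F_yA_gv) + U_bs·F_u·A_nt = 270.2 kips → 203 kips.
Block shear governs: 203 kips.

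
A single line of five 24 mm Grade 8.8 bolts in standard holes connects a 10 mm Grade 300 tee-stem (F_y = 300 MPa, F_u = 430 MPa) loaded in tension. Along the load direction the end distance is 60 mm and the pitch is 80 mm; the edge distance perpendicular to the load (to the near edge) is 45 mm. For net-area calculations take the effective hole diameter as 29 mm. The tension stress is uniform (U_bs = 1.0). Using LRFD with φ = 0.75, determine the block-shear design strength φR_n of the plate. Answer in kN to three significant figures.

Shear plane L_v = 60 + 4·80 = 380 mm; A_gv = 380 × 10 = 3800 mm².
A_nv = (380 − 4.5·29) × 10 = 2495 mm².
A_nt = (45 − 0.5·29) × 10 = 305 mm².
0.6 F_u A_nv = 643.7 kN; 0.6 F_y A_gv = 684 kN → shear rupture governs the shear term.
R_n = 643.7 + 1.0 × 430 × 305 / 1000 = 774.9 kN.
Design strength φR_n = 0.75 × 774.9 = 581 kN.

581 kN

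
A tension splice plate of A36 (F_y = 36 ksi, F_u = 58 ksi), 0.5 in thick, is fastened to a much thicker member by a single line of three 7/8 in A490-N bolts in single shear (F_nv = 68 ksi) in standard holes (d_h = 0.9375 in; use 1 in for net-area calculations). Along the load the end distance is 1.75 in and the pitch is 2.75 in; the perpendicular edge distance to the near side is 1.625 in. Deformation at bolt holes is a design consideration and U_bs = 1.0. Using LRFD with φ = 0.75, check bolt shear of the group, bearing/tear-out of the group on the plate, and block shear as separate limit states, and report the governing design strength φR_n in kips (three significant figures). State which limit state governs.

Bolt shear: A_b = π·0.875²/4 = 0.6013 in²; R_n = 68 × 0.6013 × 3 × 1 = 122.7 kips → 0.75 × 122.7 = 92 kips.
Bearing: edge l_c = 1.281, r_n = 44.59 kips; interior l_c = 1.812, r_n = 60.9 kips; R_n = 44.59 + 2·60.9 = 166.4 kips → 125 kips.
Block shear: A_gv = 3.625, A_nv = 2.375, A_nt = 0.5625 in²; R_n = min(0.6F_uA_nv, 0.6F_yA_gv) + U_bs·F_u·A_nt = 110.9 kips → 83.2 kips.
Block shear governs: 83.2 kips.

83.2 kips (block shear governs)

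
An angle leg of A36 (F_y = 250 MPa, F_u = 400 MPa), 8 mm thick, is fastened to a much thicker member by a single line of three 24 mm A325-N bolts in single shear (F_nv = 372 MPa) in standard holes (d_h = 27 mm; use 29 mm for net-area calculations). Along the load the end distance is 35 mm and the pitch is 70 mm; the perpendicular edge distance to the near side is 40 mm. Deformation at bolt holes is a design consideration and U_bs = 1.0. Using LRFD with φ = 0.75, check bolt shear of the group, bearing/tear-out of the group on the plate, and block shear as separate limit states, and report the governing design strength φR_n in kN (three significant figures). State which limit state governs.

Bolt shear: A_b = π·24²/4 = 452.4 mm²; R_n = 372 × 452.4 × 3 × 1 / 1000 = 504.9 kN → 0.75 × 504.9 = 379 kN.
Bearing: edge l_c = 21.5, r_n = 82.56 kN; interior l_c = 43, r_n = 165.1 kN; R_n = 82.56 + 2·165.1 = 412.8 kN → 310 kN.
Block shear: A_gv = 1400, A_nv = 820, A_nt = 204 mm²; R_n = min(0.6F_uA_nv, 0.6F_yA_gv) + U_bs·F_u·A_nt = 278.4 kN → 209 kN.
Block shear governs: 209 kN.

209 kN (block shear governs)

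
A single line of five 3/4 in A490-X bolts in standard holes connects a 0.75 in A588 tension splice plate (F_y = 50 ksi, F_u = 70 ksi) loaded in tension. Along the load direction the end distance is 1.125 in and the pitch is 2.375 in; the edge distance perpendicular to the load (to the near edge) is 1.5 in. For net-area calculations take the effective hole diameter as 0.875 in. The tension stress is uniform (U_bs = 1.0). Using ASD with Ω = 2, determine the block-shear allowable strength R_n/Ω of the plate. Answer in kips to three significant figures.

Shear plane L_v = 1.125 + 4·2.375 = 10.62 in; A_gv = 10.62 × 0.75 = 7.969 in².
A_nv = (10.62 − 4.5·0.875) × 0.75 = 5.016 in².
A_nt = (1.5 − 0.5·0.875) × 0.75 = 0.7969 in².
0.6 F_u A_nv = 210.7 kips; 0.6 F_y A_gv = 239.1 kips → shear rupture governs the shear term.
R_n = 210.7 + 1.0 × 70 × 0.7969 = 266.4 kips.
Allowable strength R_n/Ω = 266.4 / 2 = 133 kips.

133 kips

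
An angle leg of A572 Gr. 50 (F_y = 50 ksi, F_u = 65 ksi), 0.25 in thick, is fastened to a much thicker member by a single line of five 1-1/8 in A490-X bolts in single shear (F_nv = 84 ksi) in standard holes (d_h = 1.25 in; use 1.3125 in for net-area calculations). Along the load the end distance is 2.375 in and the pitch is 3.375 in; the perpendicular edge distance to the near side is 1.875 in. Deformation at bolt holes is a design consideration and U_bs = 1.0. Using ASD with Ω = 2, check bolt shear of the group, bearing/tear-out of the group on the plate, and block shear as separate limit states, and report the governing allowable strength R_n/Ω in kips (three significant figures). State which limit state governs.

Bolt shear: A_b = π·1.125²/4 = 0.994 in²; R_n = 84 × 0.994 × 5 × 1 = 417.5 kips → 417.5 / 2 = 209 kips.
Bearing: edge l_c = 1.75, r_n = 34.12 kips; interior l_c = 2.125, r_n = 41.44 kips; R_n = 34.12 + 4·41.44 = 199.9 kips → 99.9 kips.
Block shear: A_gv = 3.969, A_nv = 2.492, A_nt = 0.3047 in²; R_n = min(0.6F_uA_nv, 0.6F_yA_gv) + U_bs·F_u·A_nt = 117 kips → 58.5 kips.
Block shear governs: 58.5 kips.

58.5 kips (block shear governs)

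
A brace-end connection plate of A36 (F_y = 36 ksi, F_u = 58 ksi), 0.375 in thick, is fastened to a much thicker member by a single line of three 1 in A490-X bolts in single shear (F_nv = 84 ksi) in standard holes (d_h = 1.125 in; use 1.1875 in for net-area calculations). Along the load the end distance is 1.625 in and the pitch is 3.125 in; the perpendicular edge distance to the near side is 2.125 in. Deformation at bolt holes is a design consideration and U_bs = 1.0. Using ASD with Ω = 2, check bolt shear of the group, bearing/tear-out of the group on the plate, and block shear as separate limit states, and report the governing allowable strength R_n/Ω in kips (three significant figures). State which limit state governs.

Bolt shear: A_b = π·1²/4 = 0.7854 in²; R_n = 84 × 0.7854 × 3 × 1 = 197.9 kips → 197.9 / 2 = 99 kips.
Bearing: edge l_c = 1.062, r_n = 27.73 kips; interior l_c = 2, r_n = 52.2 kips; R_n = 27.73 + 2·52.2 = 132.1 kips → 66.1 kips.
Block shear: A_gv = 2.953, A_nv = 1.84, A_nt = 0.5742 in²; R_n = min(0.6F_uA_nv, 0.6F_yA_gv) + U_bs·F_u·A_nt = 97.09 kips → 48.5 kips.
Block shear governs: 48.5 kips.

48.5 kips (block shear governs)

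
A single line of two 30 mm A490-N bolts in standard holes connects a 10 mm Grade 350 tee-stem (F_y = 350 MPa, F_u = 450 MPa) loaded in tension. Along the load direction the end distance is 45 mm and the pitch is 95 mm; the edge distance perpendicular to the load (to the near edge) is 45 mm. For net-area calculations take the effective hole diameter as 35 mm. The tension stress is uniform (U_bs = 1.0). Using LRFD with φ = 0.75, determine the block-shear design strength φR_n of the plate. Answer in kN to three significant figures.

270 kN

Shear plane L_v = 45 + 1·95 = 140 mm; A_gv = 140 × 10 = 1400 mm².
A_nv = (140 − 1.5·35) × 10 = 875 mm².
A_nt = (45 − 0.5·35) × 10 = 275 mm².
0.6 F_u A_nv = 236.2 kN; 0.6 F_y A_gv = 294 kN → shear rupture governs the shear term.
R_n = 236.2 + 1.0 × 450 × 275 / 1000 = 360 kN.
Design strength φR_n = 0.75 × 360 = 270 kN.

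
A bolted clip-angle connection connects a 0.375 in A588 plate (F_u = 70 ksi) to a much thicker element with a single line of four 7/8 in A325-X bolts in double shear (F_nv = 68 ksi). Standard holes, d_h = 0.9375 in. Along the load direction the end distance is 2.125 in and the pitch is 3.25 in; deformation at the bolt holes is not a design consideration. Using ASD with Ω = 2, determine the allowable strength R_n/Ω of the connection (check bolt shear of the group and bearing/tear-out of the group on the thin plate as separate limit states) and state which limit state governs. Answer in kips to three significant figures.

136 kips (bearing governs)

Bolt shear: A_b = π·0.875²/4 = 0.6013 in²; R_n = 68 × 0.6013 × 4 × 2 = 327.1 kips → 327.1 / 2 = 164 kips.
Bearing (1.5 l_c t F_u ≤ 3.0 d t F_u): upper limit = 3.0·0.875·0.375·70 = 68.91 kips.
  Edge l_c = 2.125 − 0.9375/2 = 1.656 → r_n = 65.21 kips; interior l_c = 3.25 − 0.9375 = 2.312 → r_n = 68.91 kips.
  R_n,bearing = 1·65.21 + 3·68.91 = 271.9 kips → 271.9 / 2 = 136 kips.
Bearing governs: 136 kips.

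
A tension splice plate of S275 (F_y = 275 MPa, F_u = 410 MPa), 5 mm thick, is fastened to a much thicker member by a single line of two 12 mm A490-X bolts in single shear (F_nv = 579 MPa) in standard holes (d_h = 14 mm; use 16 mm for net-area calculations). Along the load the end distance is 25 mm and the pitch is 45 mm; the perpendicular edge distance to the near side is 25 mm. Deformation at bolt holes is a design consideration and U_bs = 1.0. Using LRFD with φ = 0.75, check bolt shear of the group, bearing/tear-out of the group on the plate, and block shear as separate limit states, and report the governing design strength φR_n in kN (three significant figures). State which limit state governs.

Bolt shear: A_b = π·12²/4 = 113.1 mm²; R_n = 579 × 113.1 × 2 × 1 / 1000 = 131 kN → 0.75 × 131 = 98.2 kN.
Bearing: edge l_c = 18, r_n = 44.28 kN; interior l_c = 31, r_n = 59.04 kN; R_n = 44.28 + 1·59.04 = 103.3 kN → 77.5 kN.
Block shear: A_gv = 350, A_nv = 230, A_nt = 85 mm²; R_n = min(0.6F_uA_nv, 0.6F_yA_gv) + U_bs·F_u·A_nt = 91.43 kN → 68.6 kN.
Block shear governs: 68.6 kN.

68.6 kN (block shear governs)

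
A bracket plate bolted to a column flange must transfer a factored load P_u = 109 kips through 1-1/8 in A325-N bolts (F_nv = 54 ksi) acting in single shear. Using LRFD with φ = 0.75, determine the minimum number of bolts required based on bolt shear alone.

A_b = π·1.125²/4 = 0.994 in².
Per-bolt design strength φR_n = 0.75 × 54 × 0.994 × 1 = 40.26 kips.
n ≥ 109 / 40.26 = 2.708 → use 3 bolts.

3 bolts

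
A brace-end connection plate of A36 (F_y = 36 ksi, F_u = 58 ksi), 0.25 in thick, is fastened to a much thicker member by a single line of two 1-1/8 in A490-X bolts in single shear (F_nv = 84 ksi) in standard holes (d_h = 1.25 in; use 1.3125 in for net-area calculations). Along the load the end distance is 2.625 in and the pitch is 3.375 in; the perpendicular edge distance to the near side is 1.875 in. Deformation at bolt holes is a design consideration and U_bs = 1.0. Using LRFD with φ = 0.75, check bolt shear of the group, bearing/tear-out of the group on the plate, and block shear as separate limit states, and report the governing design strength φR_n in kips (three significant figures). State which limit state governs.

37.6 kips (block shear governs)

Bolt shear: A_b = π·1.125²/4 = 0.994 in²; R_n = 84 × 0.994 × 2 × 1 = 167 kips → 0.75 × 167 = 125 kips.
Bearing: edge l_c = 2, r_n = 34.8 kips; interior l_c = 2.125, r_n = 36.97 kips; R_n = 34.8 + 1·36.97 = 71.77 kips → 53.8 kips.
Block shear: A_gv = 1.5, A_nv = 1.008, A_nt = 0.3047 in²; R_n = min(0.6F_uA_nv, 0.6F_yA_gv) + U_bs·F_u·A_nt = 50.07 kips → 37.6 kips.
Block shear governs: 37.6 kips.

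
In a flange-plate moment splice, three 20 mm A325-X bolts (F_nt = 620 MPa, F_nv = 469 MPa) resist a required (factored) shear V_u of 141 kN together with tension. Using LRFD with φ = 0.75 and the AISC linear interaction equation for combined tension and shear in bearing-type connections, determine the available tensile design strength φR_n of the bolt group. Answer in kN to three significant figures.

A_b = π·20²/4 = 314.2 mm²; f_rv = 141 × 1000 / (3 × 314.2) = 149.6 MPa.
F'_nt = 1.3 F_nt − (F_nt / φF_nv) f_rv = 1.3·620 − (620/(0.75·469))·149.6 = 542.3 MPa, capped at F_nt → F'_nt = 542.3 MPa.
R_n = F'_nt · A_b · n = 542.3 × 314.2 × 3 / 1000 = 511.1 kN.
Design strength φR_n = 0.75 × 511.1 = 383 kN.

383 kN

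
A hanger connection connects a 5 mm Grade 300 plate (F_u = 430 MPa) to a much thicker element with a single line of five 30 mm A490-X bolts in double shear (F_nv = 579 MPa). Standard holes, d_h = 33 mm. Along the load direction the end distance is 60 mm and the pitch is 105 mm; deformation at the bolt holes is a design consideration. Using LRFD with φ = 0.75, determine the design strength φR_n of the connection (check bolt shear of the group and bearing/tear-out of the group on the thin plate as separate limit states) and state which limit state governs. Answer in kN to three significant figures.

Bolt shear: A_b = π·30²/4 = 706.9 mm²; R_n = 579 × 706.9 × 5 × 2 / 1000 = 4093 kN → 0.75 × 4093 = 3070 kN.
Bearing (1.2 l_c t F_u ≤ 2.4 d t F_u): upper limit = 2.4·30·5·430 / 1000 = 154.8 kN.
  Edge l_c = 60 − 33/2 = 43.5 → r_n = 112.2 kN; interior l_c = 105 − 33 = 72 → r_n = 154.8 kN.
  R_n,bearing = 1·112.2 + 4·154.8 = 731.4 kN → 0.75 × 731.4 = 549 kN.
Bearing governs: 549 kN.

549 kN (bearing governs)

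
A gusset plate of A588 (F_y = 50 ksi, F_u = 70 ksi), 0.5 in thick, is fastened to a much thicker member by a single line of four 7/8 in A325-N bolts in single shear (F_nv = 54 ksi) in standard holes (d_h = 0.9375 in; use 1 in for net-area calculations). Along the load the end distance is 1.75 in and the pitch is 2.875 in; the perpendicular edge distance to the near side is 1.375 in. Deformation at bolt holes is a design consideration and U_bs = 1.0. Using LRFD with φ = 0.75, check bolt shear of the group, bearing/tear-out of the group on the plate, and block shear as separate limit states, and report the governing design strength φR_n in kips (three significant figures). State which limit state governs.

97.4 kips (bolt shear governs)

Bolt shear: A_b = π·0.875²/4 = 0.6013 in²; R_n = 54 × 0.6013 × 4 × 1 = 129.9 kips → 0.75 × 129.9 = 97.4 kips.
Bearing: edge l_c = 1.281, r_n = 53.81 kips; interior l_c = 1.938, r_n = 73.5 kips; R_n = 53.81 + 3·73.5 = 274.3 kips → 206 kips.
Block shear: A_gv = 5.188, A_nv = 3.438, A_nt = 0.4375 in²; R_n = min(0.6F_uA_nv, 0.6F_yA_gv) + U_bs·F_u·A_nt = 175 kips → 131 kips.
Bolt shear governs: 97.4 kips.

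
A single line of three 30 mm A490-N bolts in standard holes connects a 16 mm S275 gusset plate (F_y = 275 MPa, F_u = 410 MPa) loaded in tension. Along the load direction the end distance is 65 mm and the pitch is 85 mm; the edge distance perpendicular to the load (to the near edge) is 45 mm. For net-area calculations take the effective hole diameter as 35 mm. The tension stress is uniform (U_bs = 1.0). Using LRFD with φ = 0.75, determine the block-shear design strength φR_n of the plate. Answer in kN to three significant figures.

Shear plane L_v = 65 + 2·85 = 235 mm; A_gv = 235 × 16 = 3760 mm².
A_nv = (235 − 2.5·35) × 16 = 2360 mm².
A_nt = (45 − 0.5·35) × 16 = 440 mm².
0.6 F_u A_nv = 580.6 kN; 0.6 F_y A_gv = 620.4 kN → shear rupture governs the shear term.
R_n = 580.6 + 1.0 × 410 × 440 / 1000 = 761 kN.
Design strength φR_n = 0.75 × 761 = 571 kN.

571 kN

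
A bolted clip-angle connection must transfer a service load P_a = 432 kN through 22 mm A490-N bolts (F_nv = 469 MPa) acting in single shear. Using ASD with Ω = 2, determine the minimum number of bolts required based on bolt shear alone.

A_b = π·22²/4 = 380.1 mm².
Per-bolt allowable strength R_n/Ω = 469 × 380.1 × 1 / 1000 / 2 = 89.14 kN.
n ≥ 432 / 89.14 = 4.846 → use 5 bolts.

5 bolts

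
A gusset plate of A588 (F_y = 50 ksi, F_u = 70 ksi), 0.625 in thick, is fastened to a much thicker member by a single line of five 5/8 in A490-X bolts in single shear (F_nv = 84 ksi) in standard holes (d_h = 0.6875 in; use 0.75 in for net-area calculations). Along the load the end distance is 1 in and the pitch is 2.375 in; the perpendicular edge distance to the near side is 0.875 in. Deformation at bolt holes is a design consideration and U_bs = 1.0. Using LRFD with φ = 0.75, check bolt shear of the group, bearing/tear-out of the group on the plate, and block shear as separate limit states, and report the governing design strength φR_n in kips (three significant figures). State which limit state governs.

96.6 kips (bolt shear governs)

Bolt shear: A_b = π·0.625²/4 = 0.3068 in²; R_n = 84 × 0.3068 × 5 × 1 = 128.9 kips → 0.75 × 128.9 = 96.6 kips.
Bearing: edge l_c = 0.6562, r_n = 34.45 kips; interior l_c = 1.688, r_n = 65.62 kips; R_n = 34.45 + 4·65.62 = 297 kips → 223 kips.
Block shear: A_gv = 6.562, A_nv = 4.453, A_nt = 0.3125 in²; R_n = min(0.6F_uA_nv, 0.6F_yA_gv) + U_bs·F_u·A_nt = 208.9 kips → 157 kips.
Bolt shear governs: 96.6 kips.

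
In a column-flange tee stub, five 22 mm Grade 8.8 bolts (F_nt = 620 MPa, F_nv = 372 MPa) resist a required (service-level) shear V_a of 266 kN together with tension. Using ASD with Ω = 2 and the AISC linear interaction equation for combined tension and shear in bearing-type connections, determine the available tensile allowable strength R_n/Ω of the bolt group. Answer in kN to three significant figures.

323 kN

A_b = π·22²/4 = 380.1 mm²; f_rv = 266 × 1000 / (5 × 380.1) = 140 MPa.
F'_nt = 1.3 F_nt − (Ω F_nt / F_nv) f_rv = 1.3·620 − (2·620/372)·140 = 339.5 MPa, capped at F_nt → F'_nt = 339.5 MPa.
R_n = F'_nt · A_b · n = 339.5 × 380.1 × 5 / 1000 = 645.3 kN.
Allowable strength R_n/Ω = 645.3 / 2 = 323 kN.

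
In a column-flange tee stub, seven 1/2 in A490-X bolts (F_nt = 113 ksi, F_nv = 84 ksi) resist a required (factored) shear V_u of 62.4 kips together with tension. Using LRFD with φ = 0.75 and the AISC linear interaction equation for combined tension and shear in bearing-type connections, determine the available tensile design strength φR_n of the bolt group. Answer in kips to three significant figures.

A_b = π·0.5²/4 = 0.1963 in²; f_rv = 62.4 / (7 × 0.1963) = 45.4 ksi.
F'_nt = 1.3 F_nt − (F_nt / φF_nv) f_rv = 1.3·113 − (113/(0.75·84))·45.4 = 65.47 ksi, capped at F_nt → F'_nt = 65.47 ksi.
R_n = F'_nt · A_b · n = 65.47 × 0.1963 × 7 = 89.98 kips.
Design strength φR_n = 0.75 × 89.98 = 67.5 kips.

67.5 kips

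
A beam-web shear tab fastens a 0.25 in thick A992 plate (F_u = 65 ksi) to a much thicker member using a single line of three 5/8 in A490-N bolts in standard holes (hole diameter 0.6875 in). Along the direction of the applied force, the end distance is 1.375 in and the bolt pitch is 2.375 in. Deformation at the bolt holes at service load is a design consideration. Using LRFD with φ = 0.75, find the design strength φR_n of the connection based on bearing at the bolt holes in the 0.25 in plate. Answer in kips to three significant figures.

51.6 kips

Per bolt r_n = 1.2 l_c t F_u ≤ 2.4 d t F_u; upper limit = 2.4 × 0.625 × 0.25 × 65 = 24.38 kips.
Edge bolt: l_c = 1.375 − 0.6875/2 = 1.031 in → 1.2 × 1.031 × 0.25 × 65 = 20.11 → r_n = 20.11 kips.
Interior bolts: l_c = 2.375 − 0.6875 = 1.688 in → 1.2 × 1.688 × 0.25 × 65 = 32.91 → r_n = 24.38 kips.
R_n = 1 × 20.11 + 2 × 24.38 = 68.86 kips.
Design strength φR_n = 0.75 × 68.86 = 51.6 kips.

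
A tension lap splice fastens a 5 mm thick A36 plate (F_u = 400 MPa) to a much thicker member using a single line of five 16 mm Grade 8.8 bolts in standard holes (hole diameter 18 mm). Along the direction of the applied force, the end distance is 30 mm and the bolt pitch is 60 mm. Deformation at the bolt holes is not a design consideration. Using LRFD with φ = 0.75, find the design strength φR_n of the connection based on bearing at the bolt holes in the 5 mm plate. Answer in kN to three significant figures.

Per bolt r_n = 1.5 l_c t F_u ≤ 3.0 d t F_u; upper limit = 3.0 × 16 × 5 × 400 / 1000 = 96 kN.
Edge bolt: l_c = 30 − 18/2 = 21 mm → 1.5 × 21 × 5 × 400 / 1000 = 63 → r_n = 63 kN.
Interior bolts: l_c = 60 − 18 = 42 mm → 1.5 × 42 × 5 × 400 / 1000 = 126 → r_n = 96 kN.
R_n = 1 × 63 + 4 × 96 = 447 kN.
Design strength φR_n = 0.75 × 447 = 335 kN.

335 kN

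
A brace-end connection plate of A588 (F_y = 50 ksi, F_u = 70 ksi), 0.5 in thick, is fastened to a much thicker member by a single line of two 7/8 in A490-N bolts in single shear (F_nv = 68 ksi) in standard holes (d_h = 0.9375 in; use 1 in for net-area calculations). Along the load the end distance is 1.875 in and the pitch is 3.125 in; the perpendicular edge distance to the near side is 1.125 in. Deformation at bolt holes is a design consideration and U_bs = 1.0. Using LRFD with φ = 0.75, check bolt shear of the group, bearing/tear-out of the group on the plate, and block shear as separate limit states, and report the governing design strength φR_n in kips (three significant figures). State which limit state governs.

Bolt shear: A_b = π·0.875²/4 = 0.6013 in²; R_n = 68 × 0.6013 × 2 × 1 = 81.78 kips → 0.75 × 81.78 = 61.3 kips.
Bearing: edge l_c = 1.406, r_n = 59.06 kips; interior l_c = 2.188, r_n = 73.5 kips; R_n = 59.06 + 1·73.5 = 132.6 kips → 99.4 kips.
Block shear: A_gv = 2.5, A_nv = 1.75, A_nt = 0.3125 in²; R_n = min(0.6F_uA_nv, 0.6F_yA_gv) + U_bs·F_u·A_nt = 95.38 kips → 71.5 kips.
Bolt shear governs: 61.3 kips.

61.3 kips (bolt shear governs)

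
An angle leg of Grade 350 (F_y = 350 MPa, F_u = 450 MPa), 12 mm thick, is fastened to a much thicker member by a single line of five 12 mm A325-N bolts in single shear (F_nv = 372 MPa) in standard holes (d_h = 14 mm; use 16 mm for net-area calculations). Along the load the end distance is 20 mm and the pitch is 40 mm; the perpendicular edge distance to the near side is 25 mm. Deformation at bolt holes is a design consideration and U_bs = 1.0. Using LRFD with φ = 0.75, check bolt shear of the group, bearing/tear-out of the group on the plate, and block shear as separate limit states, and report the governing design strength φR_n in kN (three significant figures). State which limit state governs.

Bolt shear: A_b = π·12²/4 = 113.1 mm²; R_n = 372 × 113.1 × 5 × 1 / 1000 = 210.4 kN → 0.75 × 210.4 = 158 kN.
Bearing: edge l_c = 13, r_n = 84.24 kN; interior l_c = 26, r_n = 155.5 kN; R_n = 84.24 + 4·155.5 = 706.3 kN → 530 kN.
Block shear: A_gv = 2160, A_nv = 1296, A_nt = 204 mm²; R_n = min(0.6F_uA_nv, 0.6F_yA_gv) + U_bs·F_u·A_nt = 441.7 kN → 331 kN.
Bolt shear governs: 158 kN.

158 kN (bolt shear governs)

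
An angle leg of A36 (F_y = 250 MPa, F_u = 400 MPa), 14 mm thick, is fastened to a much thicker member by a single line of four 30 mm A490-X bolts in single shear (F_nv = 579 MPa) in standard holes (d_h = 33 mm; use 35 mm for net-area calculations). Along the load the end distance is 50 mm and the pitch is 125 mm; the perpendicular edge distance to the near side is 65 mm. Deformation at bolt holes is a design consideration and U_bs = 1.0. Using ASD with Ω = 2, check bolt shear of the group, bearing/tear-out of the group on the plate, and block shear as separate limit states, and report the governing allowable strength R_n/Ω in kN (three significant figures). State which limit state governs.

579 kN (block shear governs)

Bolt shear: A_b = π·30²/4 = 706.9 mm²; R_n = 579 × 706.9 × 4 × 1 / 1000 = 1637 kN → 1637 / 2 = 819 kN.
Bearing: edge l_c = 33.5, r_n = 225.1 kN; interior l_c = 92, r_n = 403.2 kN; R_n = 225.1 + 3·403.2 = 1435 kN → 717 kN.
Block shear: A_gv = 5950, A_nv = 4235, A_nt = 665 mm²; R_n = min(0.6F_uA_nv, 0.6F_yA_gv) + U_bs·F_u·A_nt = 1158 kN → 579 kN.
Block shear governs: 579 kN.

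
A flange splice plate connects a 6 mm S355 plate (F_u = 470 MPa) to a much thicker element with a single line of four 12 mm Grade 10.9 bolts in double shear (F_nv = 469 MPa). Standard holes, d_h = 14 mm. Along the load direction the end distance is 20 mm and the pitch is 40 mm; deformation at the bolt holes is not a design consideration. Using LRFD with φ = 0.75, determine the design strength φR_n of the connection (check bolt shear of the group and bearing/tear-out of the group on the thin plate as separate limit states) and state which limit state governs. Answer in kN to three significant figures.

Bolt shear: A_b = π·12²/4 = 113.1 mm²; R_n = 469 × 113.1 × 4 × 2 / 1000 = 424.3 kN → 0.75 × 424.3 = 318 kN.
Bearing (1.5 l_c t F_u ≤ 3.0 d t F_u): upper limit = 3.0·12·6·470 / 1000 = 101.5 kN.
  Edge l_c = 20 − 14/2 = 13 → r_n = 54.99 kN; interior l_c = 40 − 14 = 26 → r_n = 101.5 kN.
  R_n,bearing = 1·54.99 + 3·101.5 = 359.6 kN → 0.75 × 359.6 = 270 kN.
Bearing governs: 270 kN.

270 kN (bearing governs)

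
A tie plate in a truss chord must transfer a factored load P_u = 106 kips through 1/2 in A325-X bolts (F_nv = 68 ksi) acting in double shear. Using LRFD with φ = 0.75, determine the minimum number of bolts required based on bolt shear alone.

6 bolts

A_b = π·0.5²/4 = 0.1963 in².
Per-bolt design strength φR_n = 0.75 × 68 × 0.1963 × 2 = 20.03 kips.
n ≥ 106 / 20.03 = 5.293 → use 6 bolts.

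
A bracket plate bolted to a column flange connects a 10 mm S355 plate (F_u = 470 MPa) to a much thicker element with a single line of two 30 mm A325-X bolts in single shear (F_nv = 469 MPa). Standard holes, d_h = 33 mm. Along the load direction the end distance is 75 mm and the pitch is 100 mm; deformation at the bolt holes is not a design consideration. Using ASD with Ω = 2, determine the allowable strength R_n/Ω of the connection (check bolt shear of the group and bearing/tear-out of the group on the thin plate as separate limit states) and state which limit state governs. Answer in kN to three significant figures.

Bolt shear: A_b = π·30²/4 = 706.9 mm²; R_n = 469 × 706.9 × 2 × 1 / 1000 = 663 kN → 663 / 2 = 332 kN.
Bearing (1.5 l_c t F_u ≤ 3.0 d t F_u): upper limit = 3.0·30·10·470 / 1000 = 423 kN.
  Edge l_c = 75 − 33/2 = 58.5 → r_n = 412.4 kN; interior l_c = 100 − 33 = 67 → r_n = 423 kN.
  R_n,bearing = 1·412.4 + 1·423 = 835.4 kN → 835.4 / 2 = 418 kN.
Bolt shear governs: 332 kN.

332 kN (bolt shear governs)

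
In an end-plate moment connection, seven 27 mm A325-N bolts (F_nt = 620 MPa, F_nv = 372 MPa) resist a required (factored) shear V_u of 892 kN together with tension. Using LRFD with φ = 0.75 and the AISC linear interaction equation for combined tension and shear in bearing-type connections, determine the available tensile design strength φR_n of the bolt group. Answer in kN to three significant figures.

A_b = π·27²/4 = 572.6 mm²; f_rv = 892 × 1000 / (7 × 572.6) = 222.6 MPa.
F'_nt = 1.3 F_nt − (F_nt / φF_nv) f_rv = 1.3·620 − (620/(0.75·372))·222.6 = 311.4 MPa, capped at F_nt → F'_nt = 311.4 MPa.
R_n = F'_nt · A_b · n = 311.4 × 572.6 × 7 / 1000 = 1248 kN.
Design strength φR_n = 0.75 × 1248 = 936 kN.

936 kN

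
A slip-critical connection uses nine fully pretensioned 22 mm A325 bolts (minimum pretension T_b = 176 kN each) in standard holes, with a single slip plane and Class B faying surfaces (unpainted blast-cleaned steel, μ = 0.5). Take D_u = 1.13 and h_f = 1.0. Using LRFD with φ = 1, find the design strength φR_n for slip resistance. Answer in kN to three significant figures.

R_n = μ · D_u · h_f · T_b · n_s · n_b = 0.5 × 1.13 × 1.0 × 176 × 1 × 9 = 895 kN.
Design strength φR_n = 1 × 895 = 895 kN.

895 kN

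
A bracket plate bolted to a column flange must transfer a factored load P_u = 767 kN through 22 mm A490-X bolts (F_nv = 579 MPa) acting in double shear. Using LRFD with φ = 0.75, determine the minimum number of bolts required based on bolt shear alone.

3 bolts

A_b = π·22²/4 = 380.1 mm².
Per-bolt design strength φR_n = 0.75 × 579 × 380.1 × 2 / 1000 = 330.1 kN.
n ≥ 767 / 330.1 = 2.323 → use 3 bolts.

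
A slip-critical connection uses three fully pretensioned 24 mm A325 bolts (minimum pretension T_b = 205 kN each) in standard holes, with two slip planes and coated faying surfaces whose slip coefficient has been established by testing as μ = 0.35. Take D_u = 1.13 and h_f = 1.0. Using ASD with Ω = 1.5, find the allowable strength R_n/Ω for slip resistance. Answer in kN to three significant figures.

324 kN

R_n = μ · D_u · h_f · T_b · n_s · n_b = 0.35 × 1.13 × 1.0 × 205 × 2 × 3 = 486.5 kN.
Allowable strength R_n/Ω = 486.5 / 1.5 = 324 kN.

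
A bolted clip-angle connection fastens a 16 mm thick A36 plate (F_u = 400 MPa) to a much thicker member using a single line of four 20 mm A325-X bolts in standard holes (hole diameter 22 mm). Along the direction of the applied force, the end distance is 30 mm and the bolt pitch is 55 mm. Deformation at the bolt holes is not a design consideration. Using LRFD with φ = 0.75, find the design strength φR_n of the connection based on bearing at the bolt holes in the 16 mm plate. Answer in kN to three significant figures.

Per bolt r_n = 1.5 l_c t F_u ≤ 3.0 d t F_u; upper limit = 3.0 × 20 × 16 × 400 / 1000 = 384 kN.
Edge bolt: l_c = 30 − 22/2 = 19 mm → 1.5 × 19 × 16 × 400 / 1000 = 182.4 → r_n = 182.4 kN.
Interior bolts: l_c = 55 − 22 = 33 mm → 1.5 × 33 × 16 × 400 / 1000 = 316.8 → r_n = 316.8 kN.
R_n = 1 × 182.4 + 3 × 316.8 = 1133 kN.
Design strength φR_n = 0.75 × 1133 = 850 kN.

850 kN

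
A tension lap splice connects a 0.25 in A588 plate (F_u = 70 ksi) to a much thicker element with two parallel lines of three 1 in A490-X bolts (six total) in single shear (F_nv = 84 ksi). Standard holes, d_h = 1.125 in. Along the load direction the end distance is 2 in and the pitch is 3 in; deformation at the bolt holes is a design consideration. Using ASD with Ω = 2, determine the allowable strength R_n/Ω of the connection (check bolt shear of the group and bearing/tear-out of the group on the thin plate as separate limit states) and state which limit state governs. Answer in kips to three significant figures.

Bolt shear: A_b = π·1²/4 = 0.7854 in²; R_n = 84 × 0.7854 × 6 × 1 = 395.8 kips → 395.8 / 2 = 198 kips.
Bearing (1.2 l_c t F_u ≤ 2.4 d t F_u): upper limit = 2.4·1·0.25·70 = 42 kips.
  Edge l_c = 2 − 1.125/2 = 1.438 → r_n = 30.19 kips; interior l_c = 3 − 1.125 = 1.875 → r_n = 39.38 kips.
  R_n,bearing = 2·30.19 + 4·39.38 = 217.9 kips → 217.9 / 2 = 109 kips.
Bearing governs: 109 kips.

109 kips (bearing governs)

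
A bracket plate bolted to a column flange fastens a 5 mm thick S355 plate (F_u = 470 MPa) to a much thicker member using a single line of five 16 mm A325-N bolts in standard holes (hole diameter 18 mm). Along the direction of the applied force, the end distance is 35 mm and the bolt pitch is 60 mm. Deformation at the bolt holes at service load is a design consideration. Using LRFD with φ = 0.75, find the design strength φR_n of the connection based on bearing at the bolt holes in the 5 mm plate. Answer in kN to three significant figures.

326 kN

Per bolt r_n = 1.2 l_c t F_u ≤ 2.4 d t F_u; upper limit = 2.4 × 16 × 5 × 470 / 1000 = 90.24 kN.
Edge bolt: l_c = 35 − 18/2 = 26 mm → 1.2 × 26 × 5 × 470 / 1000 = 73.32 → r_n = 73.32 kN.
Interior bolts: l_c = 60 − 18 = 42 mm → 1.2 × 42 × 5 × 470 / 1000 = 118.4 → r_n = 90.24 kN.
R_n = 1 × 73.32 + 4 × 90.24 = 434.3 kN.
Design strength φR_n = 0.75 × 434.3 = 326 kN.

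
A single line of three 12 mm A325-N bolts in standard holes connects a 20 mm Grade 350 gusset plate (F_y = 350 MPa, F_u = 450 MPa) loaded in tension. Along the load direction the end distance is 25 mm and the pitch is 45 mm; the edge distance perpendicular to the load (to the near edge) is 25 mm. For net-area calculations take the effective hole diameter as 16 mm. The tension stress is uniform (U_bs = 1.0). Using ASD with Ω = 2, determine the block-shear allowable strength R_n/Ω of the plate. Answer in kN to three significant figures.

Shear plane L_v = 25 + 2·45 = 115 mm; A_gv = 115 × 20 = 2300 mm².
A_nv = (115 − 2.5·16) × 20 = 1500 mm².
A_nt = (25 − 0.5·16) × 20 = 340 mm².
0.6 F_u A_nv = 405 kN; 0.6 F_y A_gv = 483 kN → shear rupture governs the shear term.
R_n = 405 + 1.0 × 450 × 340 / 1000 = 558 kN.
Allowable strength R_n/Ω = 558 / 2 = 279 kN.

279 kN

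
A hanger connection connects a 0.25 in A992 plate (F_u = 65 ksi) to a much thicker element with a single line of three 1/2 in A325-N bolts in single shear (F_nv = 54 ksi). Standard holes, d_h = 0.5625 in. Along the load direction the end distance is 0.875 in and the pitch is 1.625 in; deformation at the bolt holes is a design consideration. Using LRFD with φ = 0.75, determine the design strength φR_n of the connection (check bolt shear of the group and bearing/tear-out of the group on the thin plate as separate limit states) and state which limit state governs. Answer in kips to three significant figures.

Bolt shear: A_b = π·0.5²/4 = 0.1963 in²; R_n = 54 × 0.1963 × 3 × 1 = 31.81 kips → 0.75 × 31.81 = 23.9 kips.
Bearing (1.2 l_c t F_u ≤ 2.4 d t F_u): upper limit = 2.4·0.5·0.25·65 = 19.5 kips.
  Edge l_c = 0.875 − 0.5625/2 = 0.5938 → r_n = 11.58 kips; interior l_c = 1.625 − 0.5625 = 1.062 → r_n = 19.5 kips.
  R_n,bearing = 1·11.58 + 2·19.5 = 50.58 kips → 0.75 × 50.58 = 37.9 kips.
Bolt shear governs: 23.9 kips.

23.9 kips (bolt shear governs)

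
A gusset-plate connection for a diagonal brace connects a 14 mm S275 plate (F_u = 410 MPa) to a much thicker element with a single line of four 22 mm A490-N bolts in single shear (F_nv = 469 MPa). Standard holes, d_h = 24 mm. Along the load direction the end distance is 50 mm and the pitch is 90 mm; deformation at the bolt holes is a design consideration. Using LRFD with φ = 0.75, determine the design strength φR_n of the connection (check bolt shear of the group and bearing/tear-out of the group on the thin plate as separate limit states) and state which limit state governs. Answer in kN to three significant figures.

Bolt shear: A_b = π·22²/4 = 380.1 mm²; R_n = 469 × 380.1 × 4 × 1 / 1000 = 713.1 kN → 0.75 × 713.1 = 535 kN.
Bearing (1.2 l_c t F_u ≤ 2.4 d t F_u): upper limit = 2.4·22·14·410 / 1000 = 303.1 kN.
  Edge l_c = 50 − 24/2 = 38 → r_n = 261.7 kN; interior l_c = 90 − 24 = 66 → r_n = 303.1 kN.
  R_n,bearing = 1·261.7 + 3·303.1 = 1171 kN → 0.75 × 1171 = 878 kN.
Bolt shear governs: 535 kN.

535 kN (bolt shear governs)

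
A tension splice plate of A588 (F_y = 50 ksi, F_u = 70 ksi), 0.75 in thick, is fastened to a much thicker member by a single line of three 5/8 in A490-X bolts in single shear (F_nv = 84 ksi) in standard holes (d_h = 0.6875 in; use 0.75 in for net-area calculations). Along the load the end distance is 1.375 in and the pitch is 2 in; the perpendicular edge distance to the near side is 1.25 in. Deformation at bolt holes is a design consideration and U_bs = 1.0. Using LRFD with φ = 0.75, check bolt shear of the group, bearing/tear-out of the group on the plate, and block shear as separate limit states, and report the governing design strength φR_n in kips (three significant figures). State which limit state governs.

58 kips (bolt shear governs)

Bolt shear: A_b = π·0.625²/4 = 0.3068 in²; R_n = 84 × 0.3068 × 3 × 1 = 77.31 kips → 0.75 × 77.31 = 58 kips.
Bearing: edge l_c = 1.031, r_n = 64.97 kips; interior l_c = 1.312, r_n = 78.75 kips; R_n = 64.97 + 2·78.75 = 222.5 kips → 167 kips.
Block shear: A_gv = 4.031, A_nv = 2.625, A_nt = 0.6562 in²; R_n = min(0.6F_uA_nv, 0.6F_yA_gv) + U_bs·F_u·A_nt = 156.2 kips → 117 kips.
Bolt shear governs: 58 kips.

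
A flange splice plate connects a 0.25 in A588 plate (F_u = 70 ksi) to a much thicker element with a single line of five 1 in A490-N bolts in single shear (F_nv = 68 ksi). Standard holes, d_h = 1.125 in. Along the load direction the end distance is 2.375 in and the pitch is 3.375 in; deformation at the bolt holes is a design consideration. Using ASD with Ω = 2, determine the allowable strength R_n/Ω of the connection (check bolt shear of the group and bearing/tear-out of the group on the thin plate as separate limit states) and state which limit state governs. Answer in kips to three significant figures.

Bolt shear: A_b = π·1²/4 = 0.7854 in²; R_n = 68 × 0.7854 × 5 × 1 = 267 kips → 267 / 2 = 134 kips.
Bearing (1.2 l_c t F_u ≤ 2.4 d t F_u): upper limit = 2.4·1·0.25·70 = 42 kips.
  Edge l_c = 2.375 − 1.125/2 = 1.812 → r_n = 38.06 kips; interior l_c = 3.375 − 1.125 = 2.25 → r_n = 42 kips.
  R_n,bearing = 1·38.06 + 4·42 = 206.1 kips → 206.1 / 2 = 103 kips.
Bearing governs: 103 kips.

103 kips (bearing governs)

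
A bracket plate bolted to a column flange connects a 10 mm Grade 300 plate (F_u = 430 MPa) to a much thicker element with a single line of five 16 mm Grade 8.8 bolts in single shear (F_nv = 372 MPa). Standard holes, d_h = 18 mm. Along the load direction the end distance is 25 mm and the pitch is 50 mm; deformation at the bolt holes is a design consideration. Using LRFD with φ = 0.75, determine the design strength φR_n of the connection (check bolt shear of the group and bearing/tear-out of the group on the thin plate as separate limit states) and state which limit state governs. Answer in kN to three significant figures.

280 kN (bolt shear governs)

Bolt shear: A_b = π·16²/4 = 201.1 mm²; R_n = 372 × 201.1 × 5 × 1 / 1000 = 374 kN → 0.75 × 374 = 280 kN.
Bearing (1.2 l_c t F_u ≤ 2.4 d t F_u): upper limit = 2.4·16·10·430 / 1000 = 165.1 kN.
  Edge l_c = 25 − 18/2 = 16 → r_n = 82.56 kN; interior l_c = 50 − 18 = 32 → r_n = 165.1 kN.
  R_n,bearing = 1·82.56 + 4·165.1 = 743 kN → 0.75 × 743 = 557 kN.
Bolt shear governs: 280 kN.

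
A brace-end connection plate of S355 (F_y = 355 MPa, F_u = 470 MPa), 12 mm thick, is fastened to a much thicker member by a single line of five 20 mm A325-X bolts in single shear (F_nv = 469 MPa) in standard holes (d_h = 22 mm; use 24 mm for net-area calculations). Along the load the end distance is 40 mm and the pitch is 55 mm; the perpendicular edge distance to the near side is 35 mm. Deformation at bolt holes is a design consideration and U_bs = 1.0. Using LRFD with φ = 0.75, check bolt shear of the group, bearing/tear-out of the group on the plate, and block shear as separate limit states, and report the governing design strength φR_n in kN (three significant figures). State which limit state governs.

Bolt shear: A_b = π·20²/4 = 314.2 mm²; R_n = 469 × 314.2 × 5 × 1 / 1000 = 736.7 kN → 0.75 × 736.7 = 553 kN.
Bearing: edge l_c = 29, r_n = 196.3 kN; interior l_c = 33, r_n = 223.3 kN; R_n = 196.3 + 4·223.3 = 1090 kN → 817 kN.
Block shear: A_gv = 3120, A_nv = 1824, A_nt = 276 mm²; R_n = min(0.6F_uA_nv, 0.6F_yA_gv) + U_bs·F_u·A_nt = 644.1 kN → 483 kN.
Block shear governs: 483 kN.

483 kN (block shear governs)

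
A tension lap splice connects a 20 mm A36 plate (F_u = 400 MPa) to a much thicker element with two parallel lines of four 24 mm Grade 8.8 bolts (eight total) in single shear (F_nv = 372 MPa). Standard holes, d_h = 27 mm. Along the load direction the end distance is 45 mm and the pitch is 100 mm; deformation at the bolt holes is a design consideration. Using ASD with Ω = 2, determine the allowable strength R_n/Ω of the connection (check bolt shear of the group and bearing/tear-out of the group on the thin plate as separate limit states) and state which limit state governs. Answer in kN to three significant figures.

Bolt shear: A_b = π·24²/4 = 452.4 mm²; R_n = 372 × 452.4 × 8 × 1 / 1000 = 1346 kN → 1346 / 2 = 673 kN.
Bearing (1.2 l_c t F_u ≤ 2.4 d t F_u): upper limit = 2.4·24·20·400 / 1000 = 460.8 kN.
  Edge l_c = 45 − 27/2 = 31.5 → r_n = 302.4 kN; interior l_c = 100 − 27 = 73 → r_n = 460.8 kN.
  R_n,bearing = 2·302.4 + 6·460.8 = 3370 kN → 3370 / 2 = 1680 kN.
Bolt shear governs: 673 kN.

673 kN (bolt shear governs)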